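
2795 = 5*559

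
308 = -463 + 771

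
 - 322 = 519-841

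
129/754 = 129/754 = 0.17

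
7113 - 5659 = 1454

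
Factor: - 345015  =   - 3^2*5^1*11^1*17^1 * 41^1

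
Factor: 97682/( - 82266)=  - 48841/41133=- 3^(- 1)*13^2*17^2*13711^( - 1)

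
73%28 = 17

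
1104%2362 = 1104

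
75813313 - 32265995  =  43547318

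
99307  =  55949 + 43358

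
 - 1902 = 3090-4992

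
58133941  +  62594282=120728223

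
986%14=6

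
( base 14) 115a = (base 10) 3020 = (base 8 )5714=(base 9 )4125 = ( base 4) 233030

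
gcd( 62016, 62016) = 62016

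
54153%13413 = 501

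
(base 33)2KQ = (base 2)101100110000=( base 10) 2864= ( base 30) 35E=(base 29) 3bm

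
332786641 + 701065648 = 1033852289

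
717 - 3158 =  - 2441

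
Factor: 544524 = 2^2 * 3^1 * 45377^1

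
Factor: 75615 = 3^1 * 5^1 *71^2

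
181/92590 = 181/92590= 0.00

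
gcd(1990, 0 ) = 1990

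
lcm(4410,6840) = 335160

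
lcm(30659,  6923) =214613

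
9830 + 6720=16550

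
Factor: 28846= 2^1*14423^1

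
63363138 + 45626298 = 108989436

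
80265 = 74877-  -  5388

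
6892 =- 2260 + 9152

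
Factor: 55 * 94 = 2^1 * 5^1*11^1*47^1 =5170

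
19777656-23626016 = -3848360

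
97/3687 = 97/3687= 0.03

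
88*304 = 26752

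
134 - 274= - 140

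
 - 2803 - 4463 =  - 7266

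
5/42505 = 1/8501 = 0.00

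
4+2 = 6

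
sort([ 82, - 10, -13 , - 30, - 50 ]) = [ - 50, - 30 , - 13,  -  10,82] 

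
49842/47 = 1060 + 22/47  =  1060.47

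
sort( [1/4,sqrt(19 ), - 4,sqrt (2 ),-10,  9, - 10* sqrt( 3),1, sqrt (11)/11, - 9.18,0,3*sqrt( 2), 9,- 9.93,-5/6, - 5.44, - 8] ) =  [ - 10*sqrt( 3)  , - 10, - 9.93,  -  9.18,  -  8,  -  5.44,  -  4 ,  -  5/6,0, 1/4, sqrt(11)/11,1,sqrt(2 ),  3 * sqrt( 2) , sqrt (19 ), 9,  9 ] 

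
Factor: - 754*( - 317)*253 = 60471554=2^1 *11^1 * 13^1*23^1 * 29^1*317^1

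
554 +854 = 1408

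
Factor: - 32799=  - 3^1*13^1*29^2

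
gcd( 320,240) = 80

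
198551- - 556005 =754556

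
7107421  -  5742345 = 1365076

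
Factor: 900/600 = 2^( - 1 )*3^1 = 3/2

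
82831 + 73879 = 156710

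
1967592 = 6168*319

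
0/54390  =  0 = 0.00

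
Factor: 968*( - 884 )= - 2^5*11^2*13^1*17^1  =  - 855712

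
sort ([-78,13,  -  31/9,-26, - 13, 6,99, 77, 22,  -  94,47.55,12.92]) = [ - 94,  -  78,  -  26,  -  13,  -  31/9,6,12.92,13,22, 47.55, 77, 99 ]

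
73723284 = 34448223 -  - 39275061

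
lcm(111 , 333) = 333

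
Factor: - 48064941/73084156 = -2^( - 2)  *3^3*17^( - 1 )*23^( - 1) * 71^1*83^( - 1)*563^( - 1)*25073^1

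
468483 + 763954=1232437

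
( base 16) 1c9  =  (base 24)J1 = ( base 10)457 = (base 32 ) E9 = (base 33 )ds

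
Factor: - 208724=-2^2*52181^1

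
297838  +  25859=323697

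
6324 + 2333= 8657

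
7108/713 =9+691/713 = 9.97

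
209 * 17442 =3645378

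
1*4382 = 4382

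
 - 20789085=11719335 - 32508420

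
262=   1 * 262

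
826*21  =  17346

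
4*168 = 672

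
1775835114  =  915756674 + 860078440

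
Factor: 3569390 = 2^1*5^1*11^1*37^1*877^1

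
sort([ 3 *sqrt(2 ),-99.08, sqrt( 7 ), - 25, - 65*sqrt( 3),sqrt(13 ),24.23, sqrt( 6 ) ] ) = [ - 65*sqrt(3 ), - 99.08, - 25,sqrt(6 ),sqrt( 7 ), sqrt (13 ),3 *sqrt(2 ),24.23]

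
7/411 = 7/411 = 0.02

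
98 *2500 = 245000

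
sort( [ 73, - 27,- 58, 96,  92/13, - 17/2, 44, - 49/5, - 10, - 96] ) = [ - 96, - 58, - 27, - 10 , - 49/5, - 17/2  ,  92/13,44, 73, 96]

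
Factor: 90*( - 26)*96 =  - 224640 = - 2^7*3^3*5^1* 13^1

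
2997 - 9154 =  - 6157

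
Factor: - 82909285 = - 5^1 *89^1 * 211^1*883^1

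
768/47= 16  +  16/47 = 16.34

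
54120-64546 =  - 10426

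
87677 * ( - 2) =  - 175354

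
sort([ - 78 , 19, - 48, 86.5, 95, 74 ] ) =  [ - 78 , -48,  19, 74, 86.5, 95 ]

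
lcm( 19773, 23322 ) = 909558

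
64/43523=64/43523 = 0.00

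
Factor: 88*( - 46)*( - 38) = 2^5*11^1*19^1*23^1 = 153824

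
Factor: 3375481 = 3375481^1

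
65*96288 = 6258720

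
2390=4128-1738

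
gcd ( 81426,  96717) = 3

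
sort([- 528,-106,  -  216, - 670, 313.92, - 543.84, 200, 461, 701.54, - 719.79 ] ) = [  -  719.79, - 670, - 543.84, - 528 ,-216, - 106 , 200,313.92,461, 701.54 ]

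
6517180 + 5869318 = 12386498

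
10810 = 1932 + 8878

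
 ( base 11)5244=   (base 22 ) E7F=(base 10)6945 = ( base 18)137f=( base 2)1101100100001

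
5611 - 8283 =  -2672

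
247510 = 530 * 467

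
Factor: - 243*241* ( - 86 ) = 2^1*3^5*43^1*241^1=5036418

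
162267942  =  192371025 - 30103083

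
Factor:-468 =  - 2^2 * 3^2*13^1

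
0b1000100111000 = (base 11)3348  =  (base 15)148D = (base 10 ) 4408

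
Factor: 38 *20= 760 = 2^3*5^1 * 19^1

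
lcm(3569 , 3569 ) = 3569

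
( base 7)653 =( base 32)AC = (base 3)110022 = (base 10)332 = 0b101001100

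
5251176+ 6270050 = 11521226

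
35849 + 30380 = 66229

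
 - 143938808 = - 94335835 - 49602973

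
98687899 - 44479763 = 54208136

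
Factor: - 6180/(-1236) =5^1 = 5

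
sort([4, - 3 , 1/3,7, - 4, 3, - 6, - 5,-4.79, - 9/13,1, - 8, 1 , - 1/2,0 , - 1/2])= [ - 8, - 6, - 5, - 4.79, - 4, - 3, - 9/13, - 1/2, - 1/2 , 0,1/3,1, 1,3,4, 7]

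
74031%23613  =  3192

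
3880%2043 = 1837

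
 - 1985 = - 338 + -1647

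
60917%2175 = 17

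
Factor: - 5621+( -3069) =-2^1*5^1* 11^1*79^1 = -8690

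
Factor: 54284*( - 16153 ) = - 876849452 = -  2^2*29^1*41^1*331^1*557^1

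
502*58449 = 29341398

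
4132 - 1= 4131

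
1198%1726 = 1198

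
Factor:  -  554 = -2^1*277^1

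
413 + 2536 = 2949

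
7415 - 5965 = 1450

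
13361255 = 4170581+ 9190674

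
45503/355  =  45503/355 = 128.18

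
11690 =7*1670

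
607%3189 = 607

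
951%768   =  183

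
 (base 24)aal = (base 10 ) 6021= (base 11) 4584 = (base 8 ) 13605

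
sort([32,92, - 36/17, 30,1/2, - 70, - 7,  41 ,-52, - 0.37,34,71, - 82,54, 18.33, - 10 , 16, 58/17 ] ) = [ - 82, - 70, - 52 , - 10,  -  7, - 36/17, - 0.37, 1/2,58/17, 16,18.33 , 30,32, 34,41  ,  54, 71,92]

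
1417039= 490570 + 926469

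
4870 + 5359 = 10229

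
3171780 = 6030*526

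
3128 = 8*391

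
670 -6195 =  - 5525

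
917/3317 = 917/3317= 0.28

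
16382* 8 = 131056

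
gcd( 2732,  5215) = 1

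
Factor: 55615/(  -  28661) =- 5^1*7^2*227^1*28661^( - 1 )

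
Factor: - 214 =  - 2^1*107^1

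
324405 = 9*36045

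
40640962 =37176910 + 3464052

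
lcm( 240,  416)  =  6240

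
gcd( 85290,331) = 1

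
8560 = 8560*1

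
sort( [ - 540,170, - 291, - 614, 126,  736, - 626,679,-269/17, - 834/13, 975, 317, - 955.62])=[ - 955.62, - 626,-614, - 540, - 291, - 834/13, - 269/17,126, 170,  317, 679, 736,975 ]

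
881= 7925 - 7044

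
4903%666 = 241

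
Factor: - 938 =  - 2^1*7^1*67^1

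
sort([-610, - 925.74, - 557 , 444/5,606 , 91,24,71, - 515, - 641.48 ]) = [-925.74, - 641.48, - 610, - 557, - 515,24,71,444/5,91,606] 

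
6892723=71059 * 97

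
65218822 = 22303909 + 42914913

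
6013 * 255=1533315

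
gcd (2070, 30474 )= 18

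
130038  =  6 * 21673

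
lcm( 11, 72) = 792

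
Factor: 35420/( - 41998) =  - 70/83 = -  2^1*5^1* 7^1*83^( - 1 )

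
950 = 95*10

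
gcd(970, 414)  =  2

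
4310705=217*19865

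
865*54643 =47266195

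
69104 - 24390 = 44714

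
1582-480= 1102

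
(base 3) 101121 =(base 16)11E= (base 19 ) f1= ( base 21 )DD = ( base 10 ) 286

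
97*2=194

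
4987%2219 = 549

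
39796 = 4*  9949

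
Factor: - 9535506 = - 2^1*3^1*1589251^1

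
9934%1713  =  1369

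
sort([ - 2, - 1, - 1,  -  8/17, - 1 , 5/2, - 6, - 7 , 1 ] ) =[ - 7, - 6, - 2, - 1 , - 1, - 1, - 8/17, 1,5/2] 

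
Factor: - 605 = -5^1*11^2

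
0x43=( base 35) 1w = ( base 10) 67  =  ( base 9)74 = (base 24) 2J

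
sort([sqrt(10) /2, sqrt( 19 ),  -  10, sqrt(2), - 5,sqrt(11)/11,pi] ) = [ - 10,- 5, sqrt( 11 ) /11, sqrt( 2) , sqrt(10) /2, pi, sqrt ( 19) ] 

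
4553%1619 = 1315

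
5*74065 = 370325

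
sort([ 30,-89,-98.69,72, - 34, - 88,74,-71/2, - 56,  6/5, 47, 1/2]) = [ - 98.69,-89, - 88, -56, - 71/2, - 34, 1/2, 6/5,30,47, 72, 74]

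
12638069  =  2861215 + 9776854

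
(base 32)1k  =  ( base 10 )52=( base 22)28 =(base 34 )1I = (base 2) 110100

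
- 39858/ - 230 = 19929/115 = 173.30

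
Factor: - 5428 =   -  2^2*23^1 * 59^1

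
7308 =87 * 84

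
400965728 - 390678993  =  10286735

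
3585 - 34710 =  - 31125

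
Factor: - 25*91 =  - 5^2 * 7^1* 13^1 =- 2275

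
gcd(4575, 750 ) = 75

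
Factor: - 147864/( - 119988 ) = 2^1*3^( - 2 )*11^( - 1 )*61^1 = 122/99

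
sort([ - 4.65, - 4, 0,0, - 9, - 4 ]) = [ -9, - 4.65, - 4, - 4,0,0]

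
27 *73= 1971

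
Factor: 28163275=5^2* 7^1*160933^1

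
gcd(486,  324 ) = 162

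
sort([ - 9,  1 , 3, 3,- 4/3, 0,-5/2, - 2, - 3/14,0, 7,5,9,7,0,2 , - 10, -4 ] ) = [ - 10,- 9, - 4, - 5/2, - 2, - 4/3, - 3/14,0,0, 0,  1 , 2,3,3,  5,7,  7 , 9]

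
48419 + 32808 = 81227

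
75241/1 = 75241 = 75241.00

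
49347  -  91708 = -42361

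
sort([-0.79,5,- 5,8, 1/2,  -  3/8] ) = [-5, - 0.79,-3/8,1/2,  5, 8]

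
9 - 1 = 8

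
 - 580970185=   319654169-900624354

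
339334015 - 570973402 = -231639387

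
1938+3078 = 5016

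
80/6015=16/1203=0.01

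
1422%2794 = 1422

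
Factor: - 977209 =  - 977209^1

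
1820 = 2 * 910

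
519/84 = 6 + 5/28=6.18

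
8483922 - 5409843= 3074079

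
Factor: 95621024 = 2^5 * 37^1 * 80761^1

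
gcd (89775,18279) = 27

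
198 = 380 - 182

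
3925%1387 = 1151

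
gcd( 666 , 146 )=2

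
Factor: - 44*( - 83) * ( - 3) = - 10956 = -2^2 * 3^1 * 11^1 *83^1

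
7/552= 7/552 = 0.01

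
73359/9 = 8151 =8151.00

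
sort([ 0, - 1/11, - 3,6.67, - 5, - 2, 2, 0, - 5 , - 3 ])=[ - 5, - 5,  -  3, - 3, - 2,-1/11, 0, 0, 2, 6.67 ] 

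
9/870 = 3/290 = 0.01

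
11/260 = 11/260 = 0.04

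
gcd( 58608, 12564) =36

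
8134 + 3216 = 11350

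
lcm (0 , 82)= 0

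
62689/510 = 62689/510 = 122.92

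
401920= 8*50240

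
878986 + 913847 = 1792833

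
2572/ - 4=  - 643 + 0/1=- 643.00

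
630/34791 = 210/11597 =0.02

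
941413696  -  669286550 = 272127146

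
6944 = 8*868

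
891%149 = 146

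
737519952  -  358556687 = 378963265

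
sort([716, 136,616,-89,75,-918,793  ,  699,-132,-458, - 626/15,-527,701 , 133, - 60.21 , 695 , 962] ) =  [  -  918, - 527 ,  -  458,-132 , - 89, -60.21, - 626/15, 75, 133, 136, 616 , 695, 699,  701,716,793,962 ] 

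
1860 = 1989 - 129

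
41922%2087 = 182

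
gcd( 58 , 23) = 1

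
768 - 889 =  - 121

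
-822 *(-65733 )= 54032526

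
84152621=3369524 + 80783097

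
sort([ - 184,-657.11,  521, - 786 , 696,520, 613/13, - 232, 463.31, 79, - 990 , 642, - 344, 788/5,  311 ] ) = [ - 990,-786, - 657.11, - 344,- 232,  -  184 , 613/13, 79, 788/5,  311, 463.31, 520,521, 642, 696]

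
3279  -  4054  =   - 775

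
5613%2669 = 275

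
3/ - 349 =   -  3/349 = -0.01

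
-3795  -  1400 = -5195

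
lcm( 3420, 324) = 30780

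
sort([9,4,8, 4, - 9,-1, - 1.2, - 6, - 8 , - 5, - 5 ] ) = [ - 9, - 8, - 6, - 5, - 5,  -  1.2, - 1,4, 4, 8,9]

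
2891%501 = 386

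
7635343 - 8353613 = - 718270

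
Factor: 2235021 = 3^1*499^1*1493^1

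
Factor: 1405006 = 2^1 *702503^1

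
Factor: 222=2^1*3^1*37^1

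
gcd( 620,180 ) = 20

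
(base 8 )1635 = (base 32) st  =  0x39D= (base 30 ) 10p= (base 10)925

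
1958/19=1958/19= 103.05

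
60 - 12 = 48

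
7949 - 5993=1956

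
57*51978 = 2962746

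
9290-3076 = 6214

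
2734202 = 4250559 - 1516357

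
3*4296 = 12888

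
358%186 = 172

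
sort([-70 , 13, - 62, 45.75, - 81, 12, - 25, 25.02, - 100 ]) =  [ - 100, - 81,- 70,-62, - 25,12, 13, 25.02, 45.75] 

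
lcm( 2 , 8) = 8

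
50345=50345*1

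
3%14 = 3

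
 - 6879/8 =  - 6879/8 = - 859.88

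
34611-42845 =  -8234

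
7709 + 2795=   10504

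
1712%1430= 282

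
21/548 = 21/548 =0.04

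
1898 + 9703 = 11601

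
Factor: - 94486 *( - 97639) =9225518554 = 2^1*7^1*17^1*251^1 *389^1* 397^1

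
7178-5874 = 1304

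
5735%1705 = 620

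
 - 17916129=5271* ( - 3399 ) 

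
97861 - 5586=92275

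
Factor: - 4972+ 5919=947^1  =  947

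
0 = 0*9943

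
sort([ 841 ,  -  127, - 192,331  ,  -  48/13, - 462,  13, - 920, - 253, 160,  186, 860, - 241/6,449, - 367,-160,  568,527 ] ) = [ - 920,-462,-367, - 253, - 192, - 160, - 127, - 241/6,-48/13,13, 160,186,331 , 449,527, 568,841,860]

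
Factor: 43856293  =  13^1*59^1*57179^1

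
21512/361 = 59+213/361 = 59.59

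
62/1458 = 31/729 = 0.04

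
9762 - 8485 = 1277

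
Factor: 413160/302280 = 229^( -1 ) * 313^1 =313/229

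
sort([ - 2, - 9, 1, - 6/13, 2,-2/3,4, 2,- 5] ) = [  -  9,-5, -2,-2/3 , - 6/13,1, 2,2,  4 ]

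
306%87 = 45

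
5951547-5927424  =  24123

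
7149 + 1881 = 9030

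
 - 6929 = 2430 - 9359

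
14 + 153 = 167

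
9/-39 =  - 3/13 = - 0.23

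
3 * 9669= 29007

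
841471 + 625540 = 1467011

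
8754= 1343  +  7411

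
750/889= 750/889 = 0.84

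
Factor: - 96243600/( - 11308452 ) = 2^2*5^2*139^1 * 577^1*942371^( - 1) = 8020300/942371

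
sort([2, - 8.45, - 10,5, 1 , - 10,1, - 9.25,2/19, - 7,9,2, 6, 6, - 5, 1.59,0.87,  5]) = [ - 10, - 10,-9.25, - 8.45, - 7, - 5,2/19, 0.87,1,1,1.59,2,  2,  5,5,6 , 6,9]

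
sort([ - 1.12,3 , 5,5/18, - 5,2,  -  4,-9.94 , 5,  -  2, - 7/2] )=[ - 9.94, - 5, -4, - 7/2, - 2, - 1.12,5/18,2,3, 5, 5 ]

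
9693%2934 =891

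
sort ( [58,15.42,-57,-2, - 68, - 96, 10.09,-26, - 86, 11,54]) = [  -  96, -86,- 68,  -  57, - 26,-2, 10.09,11,15.42,  54,  58]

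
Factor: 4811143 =1637^1* 2939^1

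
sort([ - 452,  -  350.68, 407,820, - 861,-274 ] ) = [ - 861, - 452, - 350.68,  -  274, 407,820 ] 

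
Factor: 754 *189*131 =2^1*3^3*7^1*13^1*29^1*131^1 =18668286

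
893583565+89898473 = 983482038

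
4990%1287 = 1129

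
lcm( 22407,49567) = 1635711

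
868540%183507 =134512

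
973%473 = 27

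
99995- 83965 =16030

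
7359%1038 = 93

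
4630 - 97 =4533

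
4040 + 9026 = 13066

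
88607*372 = 32961804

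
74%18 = 2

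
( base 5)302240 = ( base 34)8D5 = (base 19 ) 17g5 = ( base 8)22737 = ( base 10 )9695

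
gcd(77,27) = 1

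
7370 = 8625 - 1255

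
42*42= 1764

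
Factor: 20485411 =79^1*259309^1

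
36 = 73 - 37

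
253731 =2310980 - 2057249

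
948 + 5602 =6550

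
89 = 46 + 43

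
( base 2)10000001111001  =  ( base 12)4989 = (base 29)9pj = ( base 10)8313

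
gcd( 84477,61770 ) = 87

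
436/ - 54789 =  - 436/54789  =  - 0.01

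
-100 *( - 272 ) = 27200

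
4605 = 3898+707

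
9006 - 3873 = 5133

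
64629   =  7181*9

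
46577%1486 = 511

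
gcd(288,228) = 12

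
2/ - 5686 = - 1/2843 = - 0.00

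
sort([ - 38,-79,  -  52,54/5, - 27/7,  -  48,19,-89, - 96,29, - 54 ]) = [ - 96, - 89, - 79,  -  54, - 52, - 48, - 38, - 27/7,54/5,19, 29]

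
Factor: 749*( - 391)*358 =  - 2^1*7^1*17^1*23^1*107^1*179^1 = - 104843522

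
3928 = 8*491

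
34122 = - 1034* (  -  33 ) 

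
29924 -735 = 29189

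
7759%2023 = 1690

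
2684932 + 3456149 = 6141081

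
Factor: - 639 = -3^2 * 71^1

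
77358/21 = 25786/7 = 3683.71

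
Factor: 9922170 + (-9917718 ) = 2^2 * 3^1*7^1*53^1 = 4452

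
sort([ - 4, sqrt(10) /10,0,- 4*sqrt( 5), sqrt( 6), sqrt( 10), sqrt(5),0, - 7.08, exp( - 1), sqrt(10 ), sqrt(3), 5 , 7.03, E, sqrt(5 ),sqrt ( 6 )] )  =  [ - 4*sqrt( 5) , - 7.08,-4, 0,0 , sqrt(10)/10, exp( - 1 ), sqrt( 3 ), sqrt ( 5), sqrt( 5) , sqrt ( 6), sqrt( 6 ), E,  sqrt( 10), sqrt(10),  5, 7.03]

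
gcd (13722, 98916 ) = 6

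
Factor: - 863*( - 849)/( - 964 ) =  - 2^ ( - 2 )*3^1*241^( - 1)*283^1 *863^1 = - 732687/964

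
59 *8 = 472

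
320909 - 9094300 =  - 8773391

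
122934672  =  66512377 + 56422295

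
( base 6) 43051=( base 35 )4ri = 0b1011011100111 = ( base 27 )814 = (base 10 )5863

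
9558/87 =109+25/29=109.86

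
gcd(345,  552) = 69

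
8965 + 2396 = 11361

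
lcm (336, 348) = 9744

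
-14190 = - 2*7095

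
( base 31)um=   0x3B8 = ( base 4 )32320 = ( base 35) r7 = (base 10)952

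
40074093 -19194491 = 20879602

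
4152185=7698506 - 3546321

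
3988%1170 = 478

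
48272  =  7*6896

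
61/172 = 61/172=0.35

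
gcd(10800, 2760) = 120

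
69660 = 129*540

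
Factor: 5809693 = 5809693^1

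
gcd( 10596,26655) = 3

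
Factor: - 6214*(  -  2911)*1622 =2^2 * 13^1 *41^1*71^1*239^1*811^1  =  29340283388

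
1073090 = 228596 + 844494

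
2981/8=2981/8  =  372.62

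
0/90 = 0 = 0.00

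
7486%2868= 1750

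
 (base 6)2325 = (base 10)557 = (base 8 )1055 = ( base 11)467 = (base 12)3a5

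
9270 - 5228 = 4042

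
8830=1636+7194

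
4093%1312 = 157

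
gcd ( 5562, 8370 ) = 54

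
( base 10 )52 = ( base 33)1J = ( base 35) 1h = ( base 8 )64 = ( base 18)2g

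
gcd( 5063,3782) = 61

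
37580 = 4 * 9395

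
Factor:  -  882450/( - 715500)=2^(- 1 )*3^( - 1 )*5^( - 1)*37^1 = 37/30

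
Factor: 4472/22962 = 52/267= 2^2 *3^( - 1 )*13^1*89^(-1 )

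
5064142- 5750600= - 686458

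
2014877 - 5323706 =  - 3308829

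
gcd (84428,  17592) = 4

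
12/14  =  6/7 = 0.86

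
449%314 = 135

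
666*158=105228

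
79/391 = 79/391= 0.20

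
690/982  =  345/491 = 0.70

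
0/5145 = 0= 0.00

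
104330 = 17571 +86759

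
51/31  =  1 + 20/31 = 1.65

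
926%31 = 27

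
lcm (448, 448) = 448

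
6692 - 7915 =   -  1223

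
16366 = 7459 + 8907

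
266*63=16758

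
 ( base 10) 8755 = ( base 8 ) 21063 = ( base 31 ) 93d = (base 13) 3CA6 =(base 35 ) 755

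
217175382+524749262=741924644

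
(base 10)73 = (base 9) 81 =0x49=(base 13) 58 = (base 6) 201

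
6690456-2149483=4540973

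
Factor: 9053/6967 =11^1*823^1*6967^( - 1) 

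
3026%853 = 467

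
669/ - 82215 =-1 + 27182/27405 = -0.01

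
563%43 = 4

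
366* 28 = 10248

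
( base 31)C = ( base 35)c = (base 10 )12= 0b1100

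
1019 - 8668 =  - 7649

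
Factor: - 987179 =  -73^1*13523^1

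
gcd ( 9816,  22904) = 3272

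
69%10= 9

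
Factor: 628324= 2^2*157081^1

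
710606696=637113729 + 73492967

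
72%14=2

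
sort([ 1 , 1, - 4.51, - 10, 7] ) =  [ - 10, - 4.51 , 1, 1, 7]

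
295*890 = 262550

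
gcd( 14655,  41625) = 15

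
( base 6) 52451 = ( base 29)8CB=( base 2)1101110101111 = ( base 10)7087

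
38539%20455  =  18084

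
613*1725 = 1057425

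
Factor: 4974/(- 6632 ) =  - 2^ ( - 2) * 3^1 = - 3/4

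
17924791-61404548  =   - 43479757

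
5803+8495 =14298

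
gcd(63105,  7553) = 7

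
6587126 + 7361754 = 13948880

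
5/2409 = 5/2409 = 0.00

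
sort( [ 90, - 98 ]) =[ - 98, 90 ] 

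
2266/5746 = 1133/2873=0.39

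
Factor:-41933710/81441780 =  - 2^( - 1)*3^ ( - 1)*7^1*13^1*29^1*211^( - 1) * 227^1*919^(-1) = - 599053/1163454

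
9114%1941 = 1350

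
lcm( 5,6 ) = 30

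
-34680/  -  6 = 5780 + 0/1 =5780.00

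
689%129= 44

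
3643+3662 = 7305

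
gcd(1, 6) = 1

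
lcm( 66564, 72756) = 3128508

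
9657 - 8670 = 987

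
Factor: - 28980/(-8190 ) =46/13 = 2^1*13^( - 1 )*23^1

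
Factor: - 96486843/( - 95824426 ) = 2^( - 1 )*3^1*599^( -1)*79987^ ( - 1 )*32162281^1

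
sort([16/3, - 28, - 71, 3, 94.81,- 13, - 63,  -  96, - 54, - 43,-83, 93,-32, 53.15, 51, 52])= [- 96,-83,  -  71, - 63  , - 54, - 43,  -  32, -28, - 13, 3  ,  16/3, 51, 52,53.15, 93, 94.81]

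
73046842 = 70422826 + 2624016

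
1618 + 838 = 2456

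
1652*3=4956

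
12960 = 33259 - 20299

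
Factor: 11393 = 11393^1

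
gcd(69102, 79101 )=99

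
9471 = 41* 231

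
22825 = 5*4565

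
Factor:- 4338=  - 2^1*3^2*241^1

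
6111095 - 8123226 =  - 2012131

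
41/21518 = 41/21518 = 0.00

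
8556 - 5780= 2776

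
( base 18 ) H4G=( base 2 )1010111011100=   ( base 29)6is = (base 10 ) 5596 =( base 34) 4sk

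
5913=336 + 5577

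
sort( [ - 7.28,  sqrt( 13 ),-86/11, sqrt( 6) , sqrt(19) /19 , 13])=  [ - 86/11, - 7.28, sqrt(19)/19,  sqrt(6),sqrt ( 13),13]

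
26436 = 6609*4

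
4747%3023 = 1724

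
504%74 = 60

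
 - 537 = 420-957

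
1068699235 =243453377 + 825245858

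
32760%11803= 9154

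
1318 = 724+594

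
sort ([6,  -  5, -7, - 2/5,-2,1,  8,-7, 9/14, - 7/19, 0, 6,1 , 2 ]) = [ - 7, - 7 , - 5, - 2 , - 2/5, - 7/19,0 , 9/14,1, 1,  2, 6, 6, 8 ]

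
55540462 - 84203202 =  - 28662740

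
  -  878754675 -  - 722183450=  - 156571225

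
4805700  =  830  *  5790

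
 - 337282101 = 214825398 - 552107499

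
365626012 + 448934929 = 814560941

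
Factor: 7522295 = 5^1*11^1*136769^1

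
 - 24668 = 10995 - 35663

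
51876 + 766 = 52642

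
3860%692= 400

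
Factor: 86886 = 2^1* 3^3*1609^1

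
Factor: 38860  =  2^2 * 5^1 * 29^1*67^1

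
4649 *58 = 269642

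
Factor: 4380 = 2^2*3^1*5^1*73^1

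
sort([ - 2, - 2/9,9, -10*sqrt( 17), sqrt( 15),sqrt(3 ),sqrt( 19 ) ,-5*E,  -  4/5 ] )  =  [ - 10*sqrt( 17) , - 5*E , - 2, - 4/5, - 2/9,sqrt( 3), sqrt ( 15 ), sqrt( 19) , 9]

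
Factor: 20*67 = 1340 = 2^2*5^1*67^1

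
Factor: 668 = 2^2*167^1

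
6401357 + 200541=6601898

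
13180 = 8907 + 4273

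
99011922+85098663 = 184110585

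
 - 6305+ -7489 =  - 13794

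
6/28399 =6/28399 = 0.00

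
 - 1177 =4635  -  5812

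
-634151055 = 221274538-855425593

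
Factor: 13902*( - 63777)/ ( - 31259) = 2^1*3^2*7^2 * 331^1*3037^1 * 31259^(-1 )=886627854/31259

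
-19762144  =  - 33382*592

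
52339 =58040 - 5701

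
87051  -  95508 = - 8457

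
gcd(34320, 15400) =440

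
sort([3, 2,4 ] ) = [ 2, 3, 4 ]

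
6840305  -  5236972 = 1603333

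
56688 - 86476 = -29788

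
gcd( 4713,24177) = 3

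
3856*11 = 42416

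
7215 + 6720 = 13935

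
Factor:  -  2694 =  - 2^1 *3^1*449^1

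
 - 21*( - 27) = 567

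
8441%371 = 279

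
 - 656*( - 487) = 319472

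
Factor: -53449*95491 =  - 5103898459 = - 11^2*43^1*113^1*8681^1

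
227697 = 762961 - 535264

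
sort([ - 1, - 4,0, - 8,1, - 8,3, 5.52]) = [ - 8, - 8, - 4,  -  1,0,1,3, 5.52 ] 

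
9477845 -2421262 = 7056583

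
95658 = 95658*1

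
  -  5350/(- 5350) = 1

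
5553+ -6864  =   - 1311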